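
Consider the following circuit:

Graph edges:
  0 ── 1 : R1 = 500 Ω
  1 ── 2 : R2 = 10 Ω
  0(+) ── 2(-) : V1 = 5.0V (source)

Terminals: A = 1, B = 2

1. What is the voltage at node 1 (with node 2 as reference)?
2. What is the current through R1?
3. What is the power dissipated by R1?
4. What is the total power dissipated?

Nodal analysis, taking node 2 as the 0 V reference.
Source V1 fixes V_0 = 5 V.
KCL at each unknown node (sum of currents leaving = 0; resistances in Ω):
  Node 1: (V_1 - 5)/500 + (V_1 - 0)/10 = 0
Collecting terms: 0.102 × V_1 = 0.01  =>  V_1 = 0.09804 V
Part 1:
  Read off the nodal solution: V_1 = 0.09804 V
Part 2:
  I_R1 = (V_0 - V_1)/R1 = (5 - 0.09804)/500 = 0.009804 A
  Magnitude: I_R1 = 0.009804 A
Part 3:
  I_R1 = (V_0 - V_1)/R1 = (5 - 0.09804)/500 = 0.009804 A
  P_R1 = I_R1² × R1 = (0.009804)² × 500 = 0.04806 W
Part 4:
  Power in each resistor, P = (ΔV)²/R:
    P_R1 = (5 - 0.09804)²/500 = 0.04806 W
    P_R2 = (0.09804 - 0)²/10 = 0.0009612 W
  P_total = P_R1 + P_R2 = 0.04902 W

Final answers:
1. V_1 = 0.09804 V
2. I_R1 = 0.009804 A
3. P_R1 = 0.04806 W
4. P_total = 0.04902 W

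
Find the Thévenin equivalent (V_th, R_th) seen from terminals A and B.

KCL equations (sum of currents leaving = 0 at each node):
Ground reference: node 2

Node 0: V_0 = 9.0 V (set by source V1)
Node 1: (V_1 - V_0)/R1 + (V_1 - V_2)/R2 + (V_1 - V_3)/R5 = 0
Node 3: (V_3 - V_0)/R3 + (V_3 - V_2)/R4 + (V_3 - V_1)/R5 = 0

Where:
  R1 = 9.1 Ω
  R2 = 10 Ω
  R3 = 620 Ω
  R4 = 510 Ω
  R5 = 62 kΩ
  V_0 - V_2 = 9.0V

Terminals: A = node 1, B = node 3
Step 1 — V_th is the open-circuit voltage V_A - V_B (nothing connected across the terminals).
Nodal analysis, taking node 2 as the 0 V reference.
Source V1 fixes V_0 = 9 V.
KCL at each unknown node (sum of currents leaving = 0; resistances in Ω):
  Node 1: (V_1 - 9)/9.1 + (V_1 - 0)/10 + (V_1 - V_3)/62000 = 0
  Node 3: (V_3 - 9)/620 + (V_3 - 0)/510 + (V_3 - V_1)/62000 = 0
Collecting terms (coefficients in siemens):
  0.2099·V_1 - 0.00001613·V_3 = 0.989
  0.00359·V_3 - 0.00001613·V_1 = 0.01452
Determinant D = (0.2099)(0.00359) - (-0.00001613)(-0.00001613) = 0.0007535
V_1 = [(0.989)(0.00359) - (-0.00001613)(0.01452)]/D = 4.712 V
V_3 = [(0.2099)(0.01452) - (0.989)(-0.00001613)]/D = 4.065 V
V_th = V_1 - V_3 = 4.712 - 4.065 = 0.6471 V
Step 2 — R_th: zero the source — replace V1 by a short circuit (node 2 merges into node 0) — and find the resistance seen between A (node 1) and B (node 3).
Reduce the network between node 1 (A) and node 3 (B) by series/parallel combination:
  Rp1 = R1 ‖ R2 (parallel, both between nodes 0 and 1) = 1/(1/9.1 + 1/10) = 4.764 Ω
  Rp2 = R3 ‖ R4 (parallel, both between nodes 0 and 3) = 1/(1/620 + 1/510) = 279.8 Ω
  Rs1 = Rp1 + Rp2 (series, joined only at node 0) = 4.764 + 279.8 = 284.6 Ω
  Rp3 = R5 ‖ Rs1 (parallel, both between nodes 1 and 3) = 1/(1/62000 + 1/284.6) = 283.3 Ω
R_th = 283.3 Ω

Final answer: V_th = 0.6471 V, R_th = 283.3 Ω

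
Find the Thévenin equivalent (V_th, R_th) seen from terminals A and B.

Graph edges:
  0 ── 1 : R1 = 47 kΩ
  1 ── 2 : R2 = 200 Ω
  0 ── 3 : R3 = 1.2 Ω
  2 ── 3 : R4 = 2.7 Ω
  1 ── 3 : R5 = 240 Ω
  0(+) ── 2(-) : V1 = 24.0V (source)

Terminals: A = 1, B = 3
Step 1 — V_th is the open-circuit voltage V_A - V_B (nothing connected across the terminals).
Nodal analysis, taking node 2 as the 0 V reference.
Source V1 fixes V_0 = 24 V.
KCL at each unknown node (sum of currents leaving = 0; resistances in Ω):
  Node 1: (V_1 - 24)/47000 + (V_1 - 0)/200 + (V_1 - V_3)/240 = 0
  Node 3: (V_3 - 24)/1.2 + (V_3 - 0)/2.7 + (V_3 - V_1)/240 = 0
Collecting terms (coefficients in siemens):
  0.009188·V_1 - 0.004167·V_3 = 0.0005106
  1.208·V_3 - 0.004167·V_1 = 20
Determinant D = (0.009188)(1.208) - (-0.004167)(-0.004167) = 0.01108
V_1 = [(0.0005106)(1.208) - (-0.004167)(20)]/D = 7.576 V
V_3 = [(0.009188)(20) - (0.0005106)(-0.004167)]/D = 16.58 V
V_th = V_1 - V_3 = 7.576 - 16.58 = -9.008 V
Step 2 — R_th: zero the source — replace V1 by a short circuit (node 2 merges into node 0) — and find the resistance seen between A (node 1) and B (node 3).
Reduce the network between node 1 (A) and node 3 (B) by series/parallel combination:
  Rp1 = R1 ‖ R2 (parallel, both between nodes 0 and 1) = 1/(1/47000 + 1/200) = 199.2 Ω
  Rp2 = R3 ‖ R4 (parallel, both between nodes 0 and 3) = 1/(1/1.2 + 1/2.7) = 0.8308 Ω
  Rs1 = Rp1 + Rp2 (series, joined only at node 0) = 199.2 + 0.8308 = 200 Ω
  Rp3 = R5 ‖ Rs1 (parallel, both between nodes 1 and 3) = 1/(1/240 + 1/200) = 109.1 Ω
R_th = 109.1 Ω

Final answer: V_th = -9.008 V, R_th = 109.1 Ω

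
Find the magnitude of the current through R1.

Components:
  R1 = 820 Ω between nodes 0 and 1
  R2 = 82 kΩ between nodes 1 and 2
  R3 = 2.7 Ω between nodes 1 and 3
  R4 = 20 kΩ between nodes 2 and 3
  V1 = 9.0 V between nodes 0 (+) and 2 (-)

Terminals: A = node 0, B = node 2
Nodal analysis, taking node 2 as the 0 V reference.
Source V1 fixes V_0 = 9 V.
KCL at each unknown node (sum of currents leaving = 0; resistances in Ω):
  Node 1: (V_1 - 9)/820 + (V_1 - 0)/82000 + (V_1 - V_3)/2.7 = 0
  Node 3: (V_3 - V_1)/2.7 + (V_3 - 0)/20000 = 0
Collecting terms (coefficients in siemens):
  0.3716·V_1 - 0.3704·V_3 = 0.01098
  0.3704·V_3 - 0.3704·V_1 = 0
Determinant D = (0.3716)(0.3704) - (-0.3704)(-0.3704) = 0.0004748
V_1 = [(0.01098)(0.3704) - (-0.3704)(0)]/D = 8.563 V
V_3 = [(0.3716)(0) - (0.01098)(-0.3704)]/D = 8.562 V
I_R1 = (V_0 - V_1)/R1 = (9 - 8.563)/820 = 0.0005325 A
|I_R1| = 0.0005325 A

Final answer: |I_R1| = 0.0005325 A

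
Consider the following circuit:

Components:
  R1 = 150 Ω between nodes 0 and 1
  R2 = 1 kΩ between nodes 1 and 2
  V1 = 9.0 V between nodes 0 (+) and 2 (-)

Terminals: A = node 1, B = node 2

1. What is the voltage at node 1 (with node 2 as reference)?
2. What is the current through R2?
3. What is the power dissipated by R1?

Nodal analysis, taking node 2 as the 0 V reference.
Source V1 fixes V_0 = 9 V.
KCL at each unknown node (sum of currents leaving = 0; resistances in Ω):
  Node 1: (V_1 - 9)/150 + (V_1 - 0)/1000 = 0
Collecting terms: 0.007667 × V_1 = 0.06  =>  V_1 = 7.826 V
Part 1:
  Read off the nodal solution: V_1 = 7.826 V
Part 2:
  I_R2 = (V_1 - V_2)/R2 = (7.826 - 0)/1000 = 0.007826 A
  Magnitude: I_R2 = 0.007826 A
Part 3:
  I_R1 = (V_0 - V_1)/R1 = (9 - 7.826)/150 = 0.007826 A
  P_R1 = I_R1² × R1 = (0.007826)² × 150 = 0.009187 W

Final answers:
1. V_1 = 7.826 V
2. I_R2 = 0.007826 A
3. P_R1 = 0.009187 W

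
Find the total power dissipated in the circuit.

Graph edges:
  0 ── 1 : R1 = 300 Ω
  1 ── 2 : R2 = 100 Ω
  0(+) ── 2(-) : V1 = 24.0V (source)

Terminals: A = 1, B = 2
Nodal analysis, taking node 2 as the 0 V reference.
Source V1 fixes V_0 = 24 V.
KCL at each unknown node (sum of currents leaving = 0; resistances in Ω):
  Node 1: (V_1 - 24)/300 + (V_1 - 0)/100 = 0
Collecting terms: 0.01333 × V_1 = 0.08  =>  V_1 = 6 V
Power in each resistor, P = (ΔV)²/R:
  P_R1 = (24 - 6)²/300 = 1.08 W
  P_R2 = (6 - 0)²/100 = 0.36 W
P_total = P_R1 + P_R2 = 1.44 W

Final answer: 1.44 W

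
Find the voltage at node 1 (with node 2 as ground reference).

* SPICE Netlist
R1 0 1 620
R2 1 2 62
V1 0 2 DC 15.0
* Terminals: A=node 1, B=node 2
Nodal analysis, taking node 2 as the 0 V reference.
Source V1 fixes V_0 = 15 V.
KCL at each unknown node (sum of currents leaving = 0; resistances in Ω):
  Node 1: (V_1 - 15)/620 + (V_1 - 0)/62 = 0
Collecting terms: 0.01774 × V_1 = 0.02419  =>  V_1 = 1.364 V
The requested potential is V_1 = 1.364 V.

Final answer: V_1 = 1.364 V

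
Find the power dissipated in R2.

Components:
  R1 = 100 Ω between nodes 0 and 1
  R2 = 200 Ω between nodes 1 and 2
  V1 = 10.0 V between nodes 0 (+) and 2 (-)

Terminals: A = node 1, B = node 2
Nodal analysis, taking node 2 as the 0 V reference.
Source V1 fixes V_0 = 10 V.
KCL at each unknown node (sum of currents leaving = 0; resistances in Ω):
  Node 1: (V_1 - 10)/100 + (V_1 - 0)/200 = 0
Collecting terms: 0.015 × V_1 = 0.1  =>  V_1 = 6.667 V
I_R2 = (V_1 - V_2)/R2 = (6.667 - 0)/200 = 0.03333 A
P_R2 = I_R2² × R2 = (0.03333)² × 200 = 0.2222 W

Final answer: 0.2222 W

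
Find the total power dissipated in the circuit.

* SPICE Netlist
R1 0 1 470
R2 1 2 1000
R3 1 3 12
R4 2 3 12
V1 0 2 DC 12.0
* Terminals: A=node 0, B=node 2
Nodal analysis, taking node 2 as the 0 V reference.
Source V1 fixes V_0 = 12 V.
KCL at each unknown node (sum of currents leaving = 0; resistances in Ω):
  Node 1: (V_1 - 12)/470 + (V_1 - 0)/1000 + (V_1 - V_3)/12 = 0
  Node 3: (V_3 - V_1)/12 + (V_3 - 0)/12 = 0
Collecting terms (coefficients in siemens):
  0.08646·V_1 - 0.08333·V_3 = 0.02553
  0.1667·V_3 - 0.08333·V_1 = 0
Determinant D = (0.08646)(0.1667) - (-0.08333)(-0.08333) = 0.007466
V_1 = [(0.02553)(0.1667) - (-0.08333)(0)]/D = 0.57 V
V_3 = [(0.08646)(0) - (0.02553)(-0.08333)]/D = 0.285 V
Power in each resistor, P = (ΔV)²/R:
  P_R1 = (12 - 0.57)²/470 = 0.278 W
  P_R2 = (0.57 - 0)²/1000 = 0.0003249 W
  P_R3 = (0.57 - 0.285)²/12 = 0.006768 W
  P_R4 = (0 - 0.285)²/12 = 0.006768 W
P_total = P_R1 + P_R2 + P_R3 + P_R4 = 0.2918 W

Final answer: 0.2918 W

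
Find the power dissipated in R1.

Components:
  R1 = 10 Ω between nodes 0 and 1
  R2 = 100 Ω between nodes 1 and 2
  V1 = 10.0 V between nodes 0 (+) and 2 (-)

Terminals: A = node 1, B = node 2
Nodal analysis, taking node 2 as the 0 V reference.
Source V1 fixes V_0 = 10 V.
KCL at each unknown node (sum of currents leaving = 0; resistances in Ω):
  Node 1: (V_1 - 10)/10 + (V_1 - 0)/100 = 0
Collecting terms: 0.11 × V_1 = 1  =>  V_1 = 9.091 V
I_R1 = (V_0 - V_1)/R1 = (10 - 9.091)/10 = 0.09091 A
P_R1 = I_R1² × R1 = (0.09091)² × 10 = 0.08264 W

Final answer: 0.08264 W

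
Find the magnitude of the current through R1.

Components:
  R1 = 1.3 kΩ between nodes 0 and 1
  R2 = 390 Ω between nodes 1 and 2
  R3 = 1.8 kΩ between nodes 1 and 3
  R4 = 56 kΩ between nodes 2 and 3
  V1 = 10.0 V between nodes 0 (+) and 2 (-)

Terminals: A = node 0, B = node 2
Nodal analysis, taking node 2 as the 0 V reference.
Source V1 fixes V_0 = 10 V.
KCL at each unknown node (sum of currents leaving = 0; resistances in Ω):
  Node 1: (V_1 - 10)/1300 + (V_1 - 0)/390 + (V_1 - V_3)/1800 = 0
  Node 3: (V_3 - V_1)/1800 + (V_3 - 0)/56000 = 0
Collecting terms (coefficients in siemens):
  0.003889·V_1 - 0.0005556·V_3 = 0.007692
  0.0005734·V_3 - 0.0005556·V_1 = 0
Determinant D = (0.003889)(0.0005734) - (-0.0005556)(-0.0005556) = 0.000001921
V_1 = [(0.007692)(0.0005734) - (-0.0005556)(0)]/D = 2.296 V
V_3 = [(0.003889)(0) - (0.007692)(-0.0005556)]/D = 2.224 V
I_R1 = (V_0 - V_1)/R1 = (10 - 2.296)/1300 = 0.005926 A
|I_R1| = 0.005926 A

Final answer: |I_R1| = 0.005926 A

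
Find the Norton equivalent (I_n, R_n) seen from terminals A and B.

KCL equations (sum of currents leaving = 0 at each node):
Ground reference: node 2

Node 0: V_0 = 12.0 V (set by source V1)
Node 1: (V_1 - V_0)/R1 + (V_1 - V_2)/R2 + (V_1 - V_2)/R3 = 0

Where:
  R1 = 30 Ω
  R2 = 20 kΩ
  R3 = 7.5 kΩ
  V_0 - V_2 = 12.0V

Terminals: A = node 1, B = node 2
Find the Thévenin equivalent first; then I_n = V_th/R_th and R_n = R_th.
Step 1 — V_th is the open-circuit voltage V_A - V_B (nothing connected across the terminals).
Nodal analysis, taking node 2 as the 0 V reference.
Source V1 fixes V_0 = 12 V.
KCL at each unknown node (sum of currents leaving = 0; resistances in Ω):
  Node 1: (V_1 - 12)/30 + (V_1 - 0)/20000 + (V_1 - 0)/7500 = 0
Collecting terms: 0.03352 × V_1 = 0.4  =>  V_1 = 11.93 V
V_th = V_1 - V_2 = 11.93 - 0 = 11.93 V
Step 2 — R_th: zero the source — replace V1 by a short circuit (node 2 merges into node 0) — and find the resistance seen between A (node 1) and B (node 0).
Reduce the network between node 1 (A) and node 0 (B) by series/parallel combination:
  Rp1 = R1 ‖ R2 ‖ R3 (parallel, all between nodes 0 and 1) = 1/(1/30 + 1/20000 + 1/7500) = 29.84 Ω
R_th = 29.84 Ω
I_n = V_th/R_th = 11.93/29.84 = 0.4 A, and R_n = R_th = 29.84 Ω

Final answer: I_n = 0.4 A, R_n = 29.84 Ω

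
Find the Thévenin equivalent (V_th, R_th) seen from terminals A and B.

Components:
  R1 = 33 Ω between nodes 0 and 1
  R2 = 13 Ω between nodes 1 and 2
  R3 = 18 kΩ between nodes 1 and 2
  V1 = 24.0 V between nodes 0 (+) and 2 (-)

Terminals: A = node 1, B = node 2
Step 1 — V_th is the open-circuit voltage V_A - V_B (nothing connected across the terminals).
Nodal analysis, taking node 2 as the 0 V reference.
Source V1 fixes V_0 = 24 V.
KCL at each unknown node (sum of currents leaving = 0; resistances in Ω):
  Node 1: (V_1 - 24)/33 + (V_1 - 0)/13 + (V_1 - 0)/18000 = 0
Collecting terms: 0.1073 × V_1 = 0.7273  =>  V_1 = 6.779 V
V_th = V_1 - V_2 = 6.779 - 0 = 6.779 V
Step 2 — R_th: zero the source — replace V1 by a short circuit (node 2 merges into node 0) — and find the resistance seen between A (node 1) and B (node 0).
Reduce the network between node 1 (A) and node 0 (B) by series/parallel combination:
  Rp1 = R1 ‖ R2 ‖ R3 (parallel, all between nodes 0 and 1) = 1/(1/33 + 1/13 + 1/18000) = 9.321 Ω
R_th = 9.321 Ω

Final answer: V_th = 6.779 V, R_th = 9.321 Ω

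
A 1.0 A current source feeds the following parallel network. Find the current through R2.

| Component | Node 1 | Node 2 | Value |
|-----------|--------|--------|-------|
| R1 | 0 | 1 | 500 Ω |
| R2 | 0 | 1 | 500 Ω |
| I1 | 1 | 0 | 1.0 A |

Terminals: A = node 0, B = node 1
All resistors sit directly between nodes 0 and 1, so they are in parallel and share one voltage V; the full source current 1 A splits among them.
1/R_par = 1/500 + 1/500 = 0.004 S  =>  R_par = 250 Ω
V = I × R_par = 1 × 250 = 250 V
I_R2 = V/R2 = 250/500 = 0.5 A

Final answer: 0.5 A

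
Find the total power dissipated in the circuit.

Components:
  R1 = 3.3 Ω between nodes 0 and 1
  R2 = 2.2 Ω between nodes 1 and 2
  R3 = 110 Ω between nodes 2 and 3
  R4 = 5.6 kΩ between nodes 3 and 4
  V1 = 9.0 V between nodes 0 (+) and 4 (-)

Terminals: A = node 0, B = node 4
Nodal analysis, taking node 4 as the 0 V reference.
Source V1 fixes V_0 = 9 V.
KCL at each unknown node (sum of currents leaving = 0; resistances in Ω):
  Node 1: (V_1 - 9)/3.3 + (V_1 - V_2)/2.2 = 0
  Node 2: (V_2 - V_1)/2.2 + (V_2 - V_3)/110 = 0
  Node 3: (V_3 - V_2)/110 + (V_3 - 0)/5600 = 0
Collecting terms (coefficients in siemens):
  0.7576·V_1 - 0.4545·V_2 = 2.727
  0.4636·V_2 - 0.4545·V_1 - 0.009091·V_3 = 0
  0.009269·V_3 - 0.009091·V_2 = 0
Solving these 3 simultaneous equations (Gaussian elimination) gives:
  V_1 = 8.995 V, V_2 = 8.991 V, V_3 = 8.818 V
Power in each resistor, P = (ΔV)²/R:
  P_R1 = (9 - 8.995)²/3.3 = 0.000008183 W
  P_R2 = (8.995 - 8.991)²/2.2 = 0.000005455 W
  P_R3 = (8.991 - 8.818)²/110 = 0.0002728 W
  P_R4 = (8.818 - 0)²/5600 = 0.01389 W
P_total = P_R1 + P_R2 + P_R3 + P_R4 = 0.01417 W

Final answer: 0.01417 W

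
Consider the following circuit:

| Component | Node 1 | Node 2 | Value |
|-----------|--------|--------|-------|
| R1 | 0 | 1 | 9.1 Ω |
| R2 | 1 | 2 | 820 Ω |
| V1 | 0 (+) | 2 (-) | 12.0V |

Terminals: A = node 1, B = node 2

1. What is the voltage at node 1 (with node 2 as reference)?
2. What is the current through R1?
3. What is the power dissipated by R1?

Nodal analysis, taking node 2 as the 0 V reference.
Source V1 fixes V_0 = 12 V.
KCL at each unknown node (sum of currents leaving = 0; resistances in Ω):
  Node 1: (V_1 - 12)/9.1 + (V_1 - 0)/820 = 0
Collecting terms: 0.1111 × V_1 = 1.319  =>  V_1 = 11.87 V
Part 1:
  Read off the nodal solution: V_1 = 11.87 V
Part 2:
  I_R1 = (V_0 - V_1)/R1 = (12 - 11.87)/9.1 = 0.01447 A
  Magnitude: I_R1 = 0.01447 A
Part 3:
  I_R1 = (V_0 - V_1)/R1 = (12 - 11.87)/9.1 = 0.01447 A
  P_R1 = I_R1² × R1 = (0.01447)² × 9.1 = 0.001906 W

Final answers:
1. V_1 = 11.87 V
2. I_R1 = 0.01447 A
3. P_R1 = 0.001906 W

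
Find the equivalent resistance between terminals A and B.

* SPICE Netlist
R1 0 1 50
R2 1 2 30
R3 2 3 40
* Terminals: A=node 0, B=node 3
Reduce the network between node 0 (A) and node 3 (B) by series/parallel combination:
  Rs1 = R1 + R2 (series, joined only at node 1) = 50 + 30 = 80 Ω
  Rs2 = R3 + Rs1 (series, joined only at node 2) = 40 + 80 = 120 Ω
R_eq = 120 Ω

Final answer: 120 Ω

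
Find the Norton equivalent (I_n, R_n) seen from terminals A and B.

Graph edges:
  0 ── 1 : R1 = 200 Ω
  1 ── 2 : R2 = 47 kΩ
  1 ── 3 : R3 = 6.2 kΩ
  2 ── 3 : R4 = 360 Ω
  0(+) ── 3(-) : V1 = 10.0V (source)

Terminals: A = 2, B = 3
Find the Thévenin equivalent first; then I_n = V_th/R_th and R_n = R_th.
Step 1 — V_th is the open-circuit voltage V_A - V_B (nothing connected across the terminals).
Nodal analysis, taking node 3 as the 0 V reference.
Source V1 fixes V_0 = 10 V.
KCL at each unknown node (sum of currents leaving = 0; resistances in Ω):
  Node 1: (V_1 - 10)/200 + (V_1 - V_2)/47000 + (V_1 - 0)/6200 = 0
  Node 2: (V_2 - V_1)/47000 + (V_2 - 0)/360 = 0
Collecting terms (coefficients in siemens):
  0.005183·V_1 - 0.00002128·V_2 = 0.05
  0.002799·V_2 - 0.00002128·V_1 = 0
Determinant D = (0.005183)(0.002799) - (-0.00002128)(-0.00002128) = 0.00001451
V_1 = [(0.05)(0.002799) - (-0.00002128)(0)]/D = 9.648 V
V_2 = [(0.005183)(0) - (0.05)(-0.00002128)]/D = 0.07334 V
V_th = V_2 - V_3 = 0.07334 - 0 = 0.07334 V
Step 2 — R_th: zero the source — replace V1 by a short circuit (node 3 merges into node 0) — and find the resistance seen between A (node 2) and B (node 0).
Reduce the network between node 2 (A) and node 0 (B) by series/parallel combination:
  Rp1 = R1 ‖ R3 (parallel, both between nodes 0 and 1) = 1/(1/200 + 1/6200) = 193.8 Ω
  Rs1 = R2 + Rp1 (series, joined only at node 1) = 47000 + 193.8 = 47190 Ω
  Rp2 = R4 ‖ Rs1 (parallel, both between nodes 0 and 2) = 1/(1/360 + 1/47190) = 357.3 Ω
R_th = 357.3 Ω
I_n = V_th/R_th = 0.07334/357.3 = 0.0002053 A, and R_n = R_th = 357.3 Ω

Final answer: I_n = 0.0002053 A, R_n = 357.3 Ω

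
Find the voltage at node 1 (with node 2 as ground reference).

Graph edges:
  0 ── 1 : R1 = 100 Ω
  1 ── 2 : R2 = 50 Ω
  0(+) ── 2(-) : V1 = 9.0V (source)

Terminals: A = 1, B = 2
Nodal analysis, taking node 2 as the 0 V reference.
Source V1 fixes V_0 = 9 V.
KCL at each unknown node (sum of currents leaving = 0; resistances in Ω):
  Node 1: (V_1 - 9)/100 + (V_1 - 0)/50 = 0
Collecting terms: 0.03 × V_1 = 0.09  =>  V_1 = 3 V
The requested potential is V_1 = 3 V.

Final answer: V_1 = 3 V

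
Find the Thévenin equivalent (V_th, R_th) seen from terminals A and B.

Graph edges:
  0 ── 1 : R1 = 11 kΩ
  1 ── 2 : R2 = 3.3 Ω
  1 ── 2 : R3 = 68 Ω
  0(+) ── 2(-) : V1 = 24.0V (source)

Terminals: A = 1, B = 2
Step 1 — V_th is the open-circuit voltage V_A - V_B (nothing connected across the terminals).
Nodal analysis, taking node 2 as the 0 V reference.
Source V1 fixes V_0 = 24 V.
KCL at each unknown node (sum of currents leaving = 0; resistances in Ω):
  Node 1: (V_1 - 24)/11000 + (V_1 - 0)/3.3 + (V_1 - 0)/68 = 0
Collecting terms: 0.3178 × V_1 = 0.002182  =>  V_1 = 0.006865 V
V_th = V_1 - V_2 = 0.006865 - 0 = 0.006865 V
Step 2 — R_th: zero the source — replace V1 by a short circuit (node 2 merges into node 0) — and find the resistance seen between A (node 1) and B (node 0).
Reduce the network between node 1 (A) and node 0 (B) by series/parallel combination:
  Rp1 = R1 ‖ R2 ‖ R3 (parallel, all between nodes 0 and 1) = 1/(1/11000 + 1/3.3 + 1/68) = 3.146 Ω
R_th = 3.146 Ω

Final answer: V_th = 0.006865 V, R_th = 3.146 Ω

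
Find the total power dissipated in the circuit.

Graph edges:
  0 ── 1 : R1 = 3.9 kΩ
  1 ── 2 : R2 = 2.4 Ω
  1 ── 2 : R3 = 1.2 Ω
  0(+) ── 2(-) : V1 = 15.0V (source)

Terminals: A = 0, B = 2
Nodal analysis, taking node 2 as the 0 V reference.
Source V1 fixes V_0 = 15 V.
KCL at each unknown node (sum of currents leaving = 0; resistances in Ω):
  Node 1: (V_1 - 15)/3900 + (V_1 - 0)/2.4 + (V_1 - 0)/1.2 = 0
Collecting terms: 1.25 × V_1 = 0.003846  =>  V_1 = 0.003076 V
Power in each resistor, P = (ΔV)²/R:
  P_R1 = (15 - 0.003076)²/3900 = 0.05767 W
  P_R2 = (0.003076 - 0)²/2.4 = 0.000003943 W
  P_R3 = (0.003076 - 0)²/1.2 = 0.000007886 W
P_total = P_R1 + P_R2 + P_R3 = 0.05768 W

Final answer: 0.05768 W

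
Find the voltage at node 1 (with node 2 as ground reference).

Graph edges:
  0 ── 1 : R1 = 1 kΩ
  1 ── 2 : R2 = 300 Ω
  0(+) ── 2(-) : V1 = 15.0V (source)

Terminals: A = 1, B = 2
Nodal analysis, taking node 2 as the 0 V reference.
Source V1 fixes V_0 = 15 V.
KCL at each unknown node (sum of currents leaving = 0; resistances in Ω):
  Node 1: (V_1 - 15)/1000 + (V_1 - 0)/300 = 0
Collecting terms: 0.004333 × V_1 = 0.015  =>  V_1 = 3.462 V
The requested potential is V_1 = 3.462 V.

Final answer: V_1 = 3.462 V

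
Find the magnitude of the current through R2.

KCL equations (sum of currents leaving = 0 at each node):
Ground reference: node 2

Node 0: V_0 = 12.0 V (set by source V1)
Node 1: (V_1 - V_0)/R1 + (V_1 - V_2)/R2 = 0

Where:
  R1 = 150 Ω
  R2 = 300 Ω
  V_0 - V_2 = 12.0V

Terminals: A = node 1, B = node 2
Nodal analysis, taking node 2 as the 0 V reference.
Source V1 fixes V_0 = 12 V.
KCL at each unknown node (sum of currents leaving = 0; resistances in Ω):
  Node 1: (V_1 - 12)/150 + (V_1 - 0)/300 = 0
Collecting terms: 0.01 × V_1 = 0.08  =>  V_1 = 8 V
I_R2 = (V_1 - V_2)/R2 = (8 - 0)/300 = 0.02667 A
|I_R2| = 0.02667 A

Final answer: |I_R2| = 0.02667 A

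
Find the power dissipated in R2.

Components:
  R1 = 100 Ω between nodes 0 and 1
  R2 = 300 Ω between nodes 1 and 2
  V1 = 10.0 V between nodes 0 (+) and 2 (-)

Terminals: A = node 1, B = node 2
Nodal analysis, taking node 2 as the 0 V reference.
Source V1 fixes V_0 = 10 V.
KCL at each unknown node (sum of currents leaving = 0; resistances in Ω):
  Node 1: (V_1 - 10)/100 + (V_1 - 0)/300 = 0
Collecting terms: 0.01333 × V_1 = 0.1  =>  V_1 = 7.5 V
I_R2 = (V_1 - V_2)/R2 = (7.5 - 0)/300 = 0.025 A
P_R2 = I_R2² × R2 = (0.025)² × 300 = 0.1875 W

Final answer: 0.1875 W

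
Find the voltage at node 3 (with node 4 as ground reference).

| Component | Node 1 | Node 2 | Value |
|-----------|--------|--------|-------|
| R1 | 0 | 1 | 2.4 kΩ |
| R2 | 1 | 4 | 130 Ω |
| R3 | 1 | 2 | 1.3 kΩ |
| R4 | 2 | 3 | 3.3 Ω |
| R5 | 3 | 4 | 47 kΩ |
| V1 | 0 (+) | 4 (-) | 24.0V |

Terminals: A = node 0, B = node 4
Nodal analysis, taking node 4 as the 0 V reference.
Source V1 fixes V_0 = 24 V.
KCL at each unknown node (sum of currents leaving = 0; resistances in Ω):
  Node 1: (V_1 - 24)/2400 + (V_1 - 0)/130 + (V_1 - V_2)/1300 = 0
  Node 2: (V_2 - V_1)/1300 + (V_2 - V_3)/3.3 = 0
  Node 3: (V_3 - V_2)/3.3 + (V_3 - 0)/47000 = 0
Collecting terms (coefficients in siemens):
  0.008878·V_1 - 0.0007692·V_2 = 0.01
  0.3038·V_2 - 0.0007692·V_1 - 0.303·V_3 = 0
  0.3031·V_3 - 0.303·V_2 = 0
Solving these 3 simultaneous equations (Gaussian elimination) gives:
  V_1 = 1.23 V, V_2 = 1.197 V, V_3 = 1.197 V
The requested potential is V_3 = 1.197 V.

Final answer: V_3 = 1.197 V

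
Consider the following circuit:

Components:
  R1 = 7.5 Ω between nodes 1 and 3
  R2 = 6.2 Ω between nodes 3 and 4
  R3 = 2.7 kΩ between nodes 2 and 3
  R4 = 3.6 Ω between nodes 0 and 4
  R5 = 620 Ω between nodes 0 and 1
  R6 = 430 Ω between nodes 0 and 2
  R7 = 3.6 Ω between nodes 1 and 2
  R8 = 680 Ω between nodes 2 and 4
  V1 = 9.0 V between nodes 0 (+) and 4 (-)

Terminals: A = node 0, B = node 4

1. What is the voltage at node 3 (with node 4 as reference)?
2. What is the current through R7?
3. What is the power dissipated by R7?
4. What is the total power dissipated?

Nodal analysis, taking node 4 as the 0 V reference.
Source V1 fixes V_0 = 9 V.
KCL at each unknown node (sum of currents leaving = 0; resistances in Ω):
  Node 1: (V_1 - V_3)/7.5 + (V_1 - 9)/620 + (V_1 - V_2)/3.6 = 0
  Node 2: (V_2 - V_3)/2700 + (V_2 - 9)/430 + (V_2 - V_1)/3.6 + (V_2 - 0)/680 = 0
  Node 3: (V_3 - V_1)/7.5 + (V_3 - 0)/6.2 + (V_3 - V_2)/2700 = 0
Collecting terms (coefficients in siemens):
  0.4127·V_1 - 0.2778·V_2 - 0.1333·V_3 = 0.01452
  0.2819·V_2 - 0.2778·V_1 - 0.0003704·V_3 = 0.02093
  0.295·V_3 - 0.1333·V_1 - 0.0003704·V_2 = 0
Solving these 3 simultaneous equations (Gaussian elimination) gives:
  V_1 = 0.448 V, V_2 = 0.5159 V, V_3 = 0.2031 V
Part 1:
  Read off the nodal solution: V_3 = 0.2031 V
Part 2:
  I_R7 = (V_1 - V_2)/R7 = (0.448 - 0.5159)/3.6 = -0.01886 A
  Magnitude: I_R7 = 0.01886 A
Part 3:
  I_R7 = (V_1 - V_2)/R7 = (0.448 - 0.5159)/3.6 = -0.01886 A
  P_R7 = I_R7² × R7 = (-0.01886)² × 3.6 = 0.00128 W
Part 4:
  Power in each resistor, P = (ΔV)²/R:
    P_R1 = (0.448 - 0.2031)²/7.5 = 0.007995 W
    P_R2 = (0.2031 - 0)²/6.2 = 0.006656 W
    P_R3 = (0.5159 - 0.2031)²/2700 = 0.00003623 W
    P_R4 = (9 - 0)²/3.6 = 22.5 W
    P_R5 = (9 - 0.448)²/620 = 0.118 W
    P_R6 = (9 - 0.5159)²/430 = 0.1674 W
    P_R7 = (0.448 - 0.5159)²/3.6 = 0.00128 W
    P_R8 = (0.5159 - 0)²/680 = 0.0003914 W
  P_total = P_R1 + P_R2 + P_R3 + P_R4 + P_R5 + P_R6 + P_R7 + P_R8 = 22.8 W

Final answers:
1. V_3 = 0.2031 V
2. I_R7 = 0.01886 A
3. P_R7 = 0.00128 W
4. P_total = 22.8 W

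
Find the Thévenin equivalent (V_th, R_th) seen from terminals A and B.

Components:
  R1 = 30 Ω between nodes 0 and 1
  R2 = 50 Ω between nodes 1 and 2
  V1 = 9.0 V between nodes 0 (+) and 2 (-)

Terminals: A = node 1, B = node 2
Step 1 — V_th is the open-circuit voltage V_A - V_B (nothing connected across the terminals).
Nodal analysis, taking node 2 as the 0 V reference.
Source V1 fixes V_0 = 9 V.
KCL at each unknown node (sum of currents leaving = 0; resistances in Ω):
  Node 1: (V_1 - 9)/30 + (V_1 - 0)/50 = 0
Collecting terms: 0.05333 × V_1 = 0.3  =>  V_1 = 5.625 V
V_th = V_1 - V_2 = 5.625 - 0 = 5.625 V
Step 2 — R_th: zero the source — replace V1 by a short circuit (node 2 merges into node 0) — and find the resistance seen between A (node 1) and B (node 0).
Reduce the network between node 1 (A) and node 0 (B) by series/parallel combination:
  Rp1 = R1 ‖ R2 (parallel, both between nodes 0 and 1) = 1/(1/30 + 1/50) = 18.75 Ω
R_th = 18.75 Ω

Final answer: V_th = 5.625 V, R_th = 18.75 Ω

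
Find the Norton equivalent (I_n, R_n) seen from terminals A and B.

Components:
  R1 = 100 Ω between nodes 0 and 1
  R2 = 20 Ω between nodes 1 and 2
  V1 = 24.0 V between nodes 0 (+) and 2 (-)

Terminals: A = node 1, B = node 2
Find the Thévenin equivalent first; then I_n = V_th/R_th and R_n = R_th.
Step 1 — V_th is the open-circuit voltage V_A - V_B (nothing connected across the terminals).
Nodal analysis, taking node 2 as the 0 V reference.
Source V1 fixes V_0 = 24 V.
KCL at each unknown node (sum of currents leaving = 0; resistances in Ω):
  Node 1: (V_1 - 24)/100 + (V_1 - 0)/20 = 0
Collecting terms: 0.06 × V_1 = 0.24  =>  V_1 = 4 V
V_th = V_1 - V_2 = 4 - 0 = 4 V
Step 2 — R_th: zero the source — replace V1 by a short circuit (node 2 merges into node 0) — and find the resistance seen between A (node 1) and B (node 0).
Reduce the network between node 1 (A) and node 0 (B) by series/parallel combination:
  Rp1 = R1 ‖ R2 (parallel, both between nodes 0 and 1) = 1/(1/100 + 1/20) = 16.67 Ω
R_th = 16.67 Ω
I_n = V_th/R_th = 4/16.67 = 0.24 A, and R_n = R_th = 16.67 Ω

Final answer: I_n = 0.24 A, R_n = 16.67 Ω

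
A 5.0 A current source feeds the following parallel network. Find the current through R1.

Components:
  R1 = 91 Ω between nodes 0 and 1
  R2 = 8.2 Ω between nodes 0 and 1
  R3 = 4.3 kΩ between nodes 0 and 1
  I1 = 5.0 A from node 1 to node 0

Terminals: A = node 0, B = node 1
All resistors sit directly between nodes 0 and 1, so they are in parallel and share one voltage V; the full source current 5 A splits among them.
1/R_par = 1/91 + 1/8.2 + 1/4300 = 0.1332 S  =>  R_par = 7.509 Ω
V = I × R_par = 5 × 7.509 = 37.55 V
I_R1 = V/R1 = 37.55/91 = 0.4126 A

Final answer: 0.4126 A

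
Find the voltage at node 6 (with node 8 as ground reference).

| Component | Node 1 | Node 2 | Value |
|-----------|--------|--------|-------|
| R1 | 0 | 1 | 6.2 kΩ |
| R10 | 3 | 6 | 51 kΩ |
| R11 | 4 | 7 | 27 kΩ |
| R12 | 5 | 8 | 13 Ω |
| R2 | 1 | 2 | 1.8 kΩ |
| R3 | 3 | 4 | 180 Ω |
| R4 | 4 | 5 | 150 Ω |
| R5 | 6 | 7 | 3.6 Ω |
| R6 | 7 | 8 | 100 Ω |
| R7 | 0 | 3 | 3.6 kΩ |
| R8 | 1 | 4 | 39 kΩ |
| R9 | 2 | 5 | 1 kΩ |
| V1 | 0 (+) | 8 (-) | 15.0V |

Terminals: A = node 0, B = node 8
Nodal analysis, taking node 8 as the 0 V reference.
Source V1 fixes V_0 = 15 V.
KCL at each unknown node (sum of currents leaving = 0; resistances in Ω):
  Node 1: (V_1 - 15)/6200 + (V_1 - V_2)/1800 + (V_1 - V_4)/39000 = 0
  Node 2: (V_2 - V_1)/1800 + (V_2 - V_5)/1000 = 0
  Node 3: (V_3 - V_4)/180 + (V_3 - 15)/3600 + (V_3 - V_6)/51000 = 0
  Node 4: (V_4 - V_3)/180 + (V_4 - V_5)/150 + (V_4 - V_1)/39000 + (V_4 - V_7)/27000 = 0
  Node 5: (V_5 - V_4)/150 + (V_5 - V_2)/1000 + (V_5 - 0)/13 = 0
  Node 6: (V_6 - V_7)/3.6 + (V_6 - V_3)/51000 = 0
  Node 7: (V_7 - V_6)/3.6 + (V_7 - 0)/100 + (V_7 - V_4)/27000 = 0
Collecting terms (coefficients in siemens):
  0.0007425·V_1 - 0.0005556·V_2 - 0.00002564·V_4 = 0.002419
  0.001556·V_2 - 0.0005556·V_1 - 0.001·V_5 = 0
  0.005853·V_3 - 0.005556·V_4 - 0.00001961·V_6 = 0.004167
  0.01228·V_4 - 0.00002564·V_1 - 0.005556·V_3 - 0.006667·V_5 - 0.00003704·V_7 = 0
  0.08459·V_5 - 0.001·V_2 - 0.006667·V_4 = 0
  0.2778·V_6 - 0.00001961·V_3 - 0.2778·V_7 = 0
  0.2878·V_7 - 0.00003704·V_4 - 0.2778·V_6 = 0
Solving these 7 simultaneous equations (Gaussian elimination) gives:
  V_1 = 4.524 V, V_2 = 1.661 V, V_3 = 1.327 V, V_4 = 0.6479 V
  V_5 = 0.0707 V, V_6 = 0.005066 V, V_7 = 0.004973 V
The requested potential is V_6 = 0.005066 V.

Final answer: V_6 = 0.005066 V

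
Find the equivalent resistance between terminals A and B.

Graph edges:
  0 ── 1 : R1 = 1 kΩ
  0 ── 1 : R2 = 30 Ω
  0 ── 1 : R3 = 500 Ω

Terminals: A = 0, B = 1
Reduce the network between node 0 (A) and node 1 (B) by series/parallel combination:
  Rp1 = R1 ‖ R2 ‖ R3 (parallel, all between nodes 0 and 1) = 1/(1/1000 + 1/30 + 1/500) = 27.52 Ω
R_eq = 27.52 Ω

Final answer: 27.52 Ω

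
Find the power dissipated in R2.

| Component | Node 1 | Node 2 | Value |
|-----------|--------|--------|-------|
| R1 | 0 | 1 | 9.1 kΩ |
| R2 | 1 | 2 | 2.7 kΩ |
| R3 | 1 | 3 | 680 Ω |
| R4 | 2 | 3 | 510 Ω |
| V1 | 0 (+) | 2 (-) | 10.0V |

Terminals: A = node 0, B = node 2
Nodal analysis, taking node 2 as the 0 V reference.
Source V1 fixes V_0 = 10 V.
KCL at each unknown node (sum of currents leaving = 0; resistances in Ω):
  Node 1: (V_1 - 10)/9100 + (V_1 - 0)/2700 + (V_1 - V_3)/680 = 0
  Node 3: (V_3 - V_1)/680 + (V_3 - 0)/510 = 0
Collecting terms (coefficients in siemens):
  0.001951·V_1 - 0.001471·V_3 = 0.001099
  0.003431·V_3 - 0.001471·V_1 = 0
Determinant D = (0.001951)(0.003431) - (-0.001471)(-0.001471) = 0.000004531
V_1 = [(0.001099)(0.003431) - (-0.001471)(0)]/D = 0.8321 V
V_3 = [(0.001951)(0) - (0.001099)(-0.001471)]/D = 0.3566 V
I_R2 = (V_1 - V_2)/R2 = (0.8321 - 0)/2700 = 0.0003082 A
P_R2 = I_R2² × R2 = (0.0003082)² × 2700 = 0.0002565 W

Final answer: 0.0002565 W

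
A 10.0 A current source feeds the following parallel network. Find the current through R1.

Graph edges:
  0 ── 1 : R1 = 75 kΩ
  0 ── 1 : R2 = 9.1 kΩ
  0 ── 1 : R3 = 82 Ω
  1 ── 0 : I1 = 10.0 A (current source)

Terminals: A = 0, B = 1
All resistors sit directly between nodes 0 and 1, so they are in parallel and share one voltage V; the full source current 10 A splits among them.
1/R_par = 1/75000 + 1/9100 + 1/82 = 0.01232 S  =>  R_par = 81.18 Ω
V = I × R_par = 10 × 81.18 = 811.8 V
I_R1 = V/R1 = 811.8/75000 = 0.01082 A

Final answer: 0.01082 A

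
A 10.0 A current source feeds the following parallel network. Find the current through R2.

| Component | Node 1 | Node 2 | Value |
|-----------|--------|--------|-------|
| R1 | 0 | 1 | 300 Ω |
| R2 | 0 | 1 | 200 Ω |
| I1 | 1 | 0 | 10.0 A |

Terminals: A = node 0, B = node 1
All resistors sit directly between nodes 0 and 1, so they are in parallel and share one voltage V; the full source current 10 A splits among them.
1/R_par = 1/300 + 1/200 = 0.008333 S  =>  R_par = 120 Ω
V = I × R_par = 10 × 120 = 1200 V
I_R2 = V/R2 = 1200/200 = 6 A

Final answer: 6 A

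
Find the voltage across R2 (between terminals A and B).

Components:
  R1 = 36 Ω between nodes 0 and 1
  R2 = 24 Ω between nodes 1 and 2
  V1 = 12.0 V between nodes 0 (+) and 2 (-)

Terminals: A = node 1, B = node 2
R1 and R2 are in series across V1 (node 0 → node 1 → node 2), and the output A–B is taken across R2, so this is a voltage divider.
Series current: I = V1/(R1 + R2) = 12/(36 + 24) = 12/60 = 0.2 A
V_R2 = I × R2 = V1 × R2/(R1 + R2) = 12 × 24/60 = 4.8 V

Final answer: 4.8 V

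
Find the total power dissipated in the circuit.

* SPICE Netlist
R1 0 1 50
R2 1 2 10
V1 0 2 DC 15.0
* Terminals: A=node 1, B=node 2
Nodal analysis, taking node 2 as the 0 V reference.
Source V1 fixes V_0 = 15 V.
KCL at each unknown node (sum of currents leaving = 0; resistances in Ω):
  Node 1: (V_1 - 15)/50 + (V_1 - 0)/10 = 0
Collecting terms: 0.12 × V_1 = 0.3  =>  V_1 = 2.5 V
Power in each resistor, P = (ΔV)²/R:
  P_R1 = (15 - 2.5)²/50 = 3.125 W
  P_R2 = (2.5 - 0)²/10 = 0.625 W
P_total = P_R1 + P_R2 = 3.75 W

Final answer: 3.75 W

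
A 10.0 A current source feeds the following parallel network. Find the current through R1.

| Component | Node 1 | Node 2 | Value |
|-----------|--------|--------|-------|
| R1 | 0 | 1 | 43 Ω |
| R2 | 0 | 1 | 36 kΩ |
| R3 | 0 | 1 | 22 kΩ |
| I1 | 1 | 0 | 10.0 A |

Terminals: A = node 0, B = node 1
All resistors sit directly between nodes 0 and 1, so they are in parallel and share one voltage V; the full source current 10 A splits among them.
1/R_par = 1/43 + 1/36000 + 1/22000 = 0.02333 S  =>  R_par = 42.87 Ω
V = I × R_par = 10 × 42.87 = 428.7 V
I_R1 = V/R1 = 428.7/43 = 9.969 A

Final answer: 9.969 A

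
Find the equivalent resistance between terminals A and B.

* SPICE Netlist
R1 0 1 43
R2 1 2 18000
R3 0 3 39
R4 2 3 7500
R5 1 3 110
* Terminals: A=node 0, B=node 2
The network is not a plain series/parallel combination. Inject a 1 A test current into terminal A (node 0) and return it from terminal B (node 2); then R_eq = V_A / (1 A).
Nodal analysis, taking node 2 as the 0 V reference.
Current source I_test pushes 1 A into node 0 and draws it out of node 2.
KCL at each unknown node (sum of currents leaving = 0; resistances in Ω):
  Node 0: (V_0 - V_1)/43 + (V_0 - V_3)/39 - 1 = 0
  Node 1: (V_1 - V_0)/43 + (V_1 - 0)/18000 + (V_1 - V_3)/110 = 0
  Node 3: (V_3 - V_0)/39 + (V_3 - V_1)/110 + (V_3 - 0)/7500 = 0
Collecting terms (coefficients in siemens):
  0.0489·V_0 - 0.02326·V_1 - 0.02564·V_3 = 1
  0.0324·V_1 - 0.02326·V_0 - 0.009091·V_3 = 0
  0.03487·V_3 - 0.02564·V_0 - 0.009091·V_1 = 0
Solving these 3 simultaneous equations (Gaussian elimination) gives:
  V_0 = 5316 V, V_1 = 5300 V, V_3 = 5292 V
R_eq = V_0 / 1 A = 5316 Ω = 5.316 kΩ

Final answer: 5.316 kΩ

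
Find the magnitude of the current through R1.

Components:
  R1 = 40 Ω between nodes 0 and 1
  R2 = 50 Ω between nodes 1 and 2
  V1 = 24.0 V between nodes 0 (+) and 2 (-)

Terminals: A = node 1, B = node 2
Nodal analysis, taking node 2 as the 0 V reference.
Source V1 fixes V_0 = 24 V.
KCL at each unknown node (sum of currents leaving = 0; resistances in Ω):
  Node 1: (V_1 - 24)/40 + (V_1 - 0)/50 = 0
Collecting terms: 0.045 × V_1 = 0.6  =>  V_1 = 13.33 V
I_R1 = (V_0 - V_1)/R1 = (24 - 13.33)/40 = 0.2667 A
|I_R1| = 0.2667 A

Final answer: |I_R1| = 0.2667 A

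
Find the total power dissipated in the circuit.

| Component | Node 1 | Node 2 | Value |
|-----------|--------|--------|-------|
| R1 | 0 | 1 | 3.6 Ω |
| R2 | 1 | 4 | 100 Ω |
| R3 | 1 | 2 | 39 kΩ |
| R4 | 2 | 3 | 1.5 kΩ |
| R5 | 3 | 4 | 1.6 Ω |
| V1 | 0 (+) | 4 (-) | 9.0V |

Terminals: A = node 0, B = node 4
Nodal analysis, taking node 4 as the 0 V reference.
Source V1 fixes V_0 = 9 V.
KCL at each unknown node (sum of currents leaving = 0; resistances in Ω):
  Node 1: (V_1 - 9)/3.6 + (V_1 - 0)/100 + (V_1 - V_2)/39000 = 0
  Node 2: (V_2 - V_1)/39000 + (V_2 - V_3)/1500 = 0
  Node 3: (V_3 - V_2)/1500 + (V_3 - 0)/1.6 = 0
Collecting terms (coefficients in siemens):
  0.2878·V_1 - 0.00002564·V_2 = 2.5
  0.0006923·V_2 - 0.00002564·V_1 - 0.0006667·V_3 = 0
  0.6257·V_3 - 0.0006667·V_2 = 0
Solving these 3 simultaneous equations (Gaussian elimination) gives:
  V_1 = 8.687 V, V_2 = 0.3221 V, V_3 = 0.0003432 V
Power in each resistor, P = (ΔV)²/R:
  P_R1 = (9 - 8.687)²/3.6 = 0.0273 W
  P_R2 = (8.687 - 0)²/100 = 0.7546 W
  P_R3 = (8.687 - 0.3221)²/39000 = 0.001794 W
  P_R4 = (0.3221 - 0.0003432)²/1500 = 0.000069 W
  P_R5 = (0.0003432 - 0)²/1.6 = 0.0000000736 W
P_total = P_R1 + P_R2 + P_R3 + P_R4 + P_R5 = 0.7837 W

Final answer: 0.7837 W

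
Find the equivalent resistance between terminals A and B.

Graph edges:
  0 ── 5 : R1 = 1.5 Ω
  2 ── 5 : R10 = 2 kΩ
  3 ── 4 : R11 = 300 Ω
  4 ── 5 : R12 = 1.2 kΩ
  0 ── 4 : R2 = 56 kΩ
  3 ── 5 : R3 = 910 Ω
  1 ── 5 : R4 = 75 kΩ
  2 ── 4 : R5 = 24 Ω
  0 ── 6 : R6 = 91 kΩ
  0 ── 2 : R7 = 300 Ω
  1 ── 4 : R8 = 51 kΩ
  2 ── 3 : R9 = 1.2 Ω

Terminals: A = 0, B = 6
The network is not a plain series/parallel combination. Inject a 1 A test current into terminal A (node 0) and return it from terminal B (node 6); then R_eq = V_A / (1 A).
Nodal analysis, taking node 6 as the 0 V reference.
Current source I_test pushes 1 A into node 0 and draws it out of node 6.
KCL at each unknown node (sum of currents leaving = 0; resistances in Ω):
  Node 0: (V_0 - V_5)/1.5 + (V_0 - V_4)/56000 + (V_0 - 0)/91000 + (V_0 - V_2)/300 - 1 = 0
  Node 1: (V_1 - V_5)/75000 + (V_1 - V_4)/51000 = 0
  Node 2: (V_2 - V_0)/300 + (V_2 - V_4)/24 + (V_2 - V_3)/1.2 + (V_2 - V_5)/2000 = 0
  Node 3: (V_3 - V_2)/1.2 + (V_3 - V_5)/910 + (V_3 - V_4)/300 = 0
  Node 4: (V_4 - V_0)/56000 + (V_4 - V_1)/51000 + (V_4 - V_2)/24 + (V_4 - V_3)/300 + (V_4 - V_5)/1200 = 0
  Node 5: (V_5 - V_0)/1.5 + (V_5 - V_1)/75000 + (V_5 - V_2)/2000 + (V_5 - V_3)/910 + (V_5 - V_4)/1200 = 0
Collecting terms (coefficients in siemens):
  0.67·V_0 - 0.003333·V_2 - 0.00001786·V_4 - 0.6667·V_5 = 1
  0.00003294·V_1 - 0.00001961·V_4 - 0.00001333·V_5 = 0
  0.8788·V_2 - 0.003333·V_0 - 0.8333·V_3 - 0.04167·V_4 - 0.0005·V_5 = 0
  0.8378·V_3 - 0.8333·V_2 - 0.003333·V_4 - 0.001099·V_5 = 0
  0.04587·V_4 - 0.00001786·V_0 - 0.00001961·V_1 - 0.04167·V_2 - 0.003333·V_3 - 0.0008333·V_5 = 0
  0.6691·V_5 - 0.6667·V_0 - 0.00001333·V_1 - 0.0005·V_2 - 0.001099·V_3 - 0.0008333·V_4 = 0
Solving these 6 simultaneous equations (Gaussian elimination) gives:
  V_0 = 91000 V, V_1 = 91000 V, V_2 = 91000 V, V_3 = 91000 V
  V_4 = 91000 V, V_5 = 91000 V
R_eq = V_0 / 1 A = 91000 Ω = 91 kΩ

Final answer: 91 kΩ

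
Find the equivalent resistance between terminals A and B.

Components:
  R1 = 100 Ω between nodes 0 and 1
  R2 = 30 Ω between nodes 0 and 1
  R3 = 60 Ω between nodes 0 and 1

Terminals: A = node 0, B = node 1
Reduce the network between node 0 (A) and node 1 (B) by series/parallel combination:
  Rp1 = R1 ‖ R2 ‖ R3 (parallel, all between nodes 0 and 1) = 1/(1/100 + 1/30 + 1/60) = 16.67 Ω
R_eq = 16.67 Ω

Final answer: 16.67 Ω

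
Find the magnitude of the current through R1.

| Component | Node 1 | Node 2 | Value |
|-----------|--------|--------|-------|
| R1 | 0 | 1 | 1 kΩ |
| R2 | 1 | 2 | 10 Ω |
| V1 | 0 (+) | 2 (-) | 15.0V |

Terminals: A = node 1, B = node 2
Nodal analysis, taking node 2 as the 0 V reference.
Source V1 fixes V_0 = 15 V.
KCL at each unknown node (sum of currents leaving = 0; resistances in Ω):
  Node 1: (V_1 - 15)/1000 + (V_1 - 0)/10 = 0
Collecting terms: 0.101 × V_1 = 0.015  =>  V_1 = 0.1485 V
I_R1 = (V_0 - V_1)/R1 = (15 - 0.1485)/1000 = 0.01485 A
|I_R1| = 0.01485 A

Final answer: |I_R1| = 0.01485 A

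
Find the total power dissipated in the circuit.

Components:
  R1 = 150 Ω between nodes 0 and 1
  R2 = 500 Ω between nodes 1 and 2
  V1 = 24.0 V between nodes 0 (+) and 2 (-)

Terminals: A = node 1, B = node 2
Nodal analysis, taking node 2 as the 0 V reference.
Source V1 fixes V_0 = 24 V.
KCL at each unknown node (sum of currents leaving = 0; resistances in Ω):
  Node 1: (V_1 - 24)/150 + (V_1 - 0)/500 = 0
Collecting terms: 0.008667 × V_1 = 0.16  =>  V_1 = 18.46 V
Power in each resistor, P = (ΔV)²/R:
  P_R1 = (24 - 18.46)²/150 = 0.2045 W
  P_R2 = (18.46 - 0)²/500 = 0.6817 W
P_total = P_R1 + P_R2 = 0.8862 W

Final answer: 0.8862 W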